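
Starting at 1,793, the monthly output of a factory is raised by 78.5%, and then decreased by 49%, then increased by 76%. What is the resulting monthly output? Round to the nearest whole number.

Each change multiplies by a factor: 1.785 × 0.51 × 1.76 = 1.602216.
1,793 × 1.602216 = 2872.773288 ≈ 2,873.

2,873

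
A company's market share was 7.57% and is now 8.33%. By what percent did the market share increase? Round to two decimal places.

10.04%

The change is 8.33 − 7.57 = 0.76 percentage points.
Relative to the original 7.57%, that is 0.76 ÷ 7.57 ≈ 10.04%.
So the market share rose by 10.04%.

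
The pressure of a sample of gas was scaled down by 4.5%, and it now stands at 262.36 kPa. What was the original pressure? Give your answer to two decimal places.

274.72 kPa

The overall multiplier applied was 0.955.
So the original pressure was 262.36 ÷ 0.955 ≈ 274.72 kPa.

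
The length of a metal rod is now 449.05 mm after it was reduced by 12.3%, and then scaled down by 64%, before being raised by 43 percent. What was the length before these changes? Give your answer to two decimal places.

Undoing the 43% increase: 449.05 ÷ 1.43 ≈ 314.020979.
Undoing the 64% decrease: 314.020979 ÷ 0.36 ≈ 872.280497.
Undoing the 12.3% decrease: 872.280497 ÷ 0.877 ≈ 994.62 mm.

994.62 mm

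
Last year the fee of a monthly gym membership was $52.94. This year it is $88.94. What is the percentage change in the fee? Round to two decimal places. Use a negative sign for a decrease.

68.00%

Change: $88.94 − $52.94 = $36.00.
Relative to the original: $36.00 ÷ $52.94 ≈ 68.00%.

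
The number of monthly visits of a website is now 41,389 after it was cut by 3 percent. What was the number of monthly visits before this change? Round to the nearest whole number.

The overall multiplier applied was 0.97.
So the original number of monthly visits was 41,389 ÷ 0.97 ≈ 42,669.

42,669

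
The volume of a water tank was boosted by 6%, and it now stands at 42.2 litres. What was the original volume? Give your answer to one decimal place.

The overall multiplier applied was 1.06.
So the original volume was 42.2 ÷ 1.06 ≈ 39.8 litres.

39.8 litres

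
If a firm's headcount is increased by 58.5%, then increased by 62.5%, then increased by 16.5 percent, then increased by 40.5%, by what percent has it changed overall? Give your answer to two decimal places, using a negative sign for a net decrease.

A 58.5% increase multiplies by 1.585.
Then a 62.5% increase: 1.585 × 1.625 = 2.575625.
Then a 16.5% increase: 2.575625 × 1.165 = 3.000603125.
Then a 40.5% increase: 3.000603125 × 1.405 = 4.215847390625.
Overall factor 4.215847390625, i.e. 321.58%.

321.58%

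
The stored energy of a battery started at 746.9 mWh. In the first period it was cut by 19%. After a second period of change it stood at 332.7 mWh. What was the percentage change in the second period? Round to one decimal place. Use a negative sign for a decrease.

After the first period: 746.9 × 0.81 = 604.989.
Second-period multiplier: 332.7 ÷ 604.989 ≈ 0.54993.
That is a change of -45.0%.

-45.0%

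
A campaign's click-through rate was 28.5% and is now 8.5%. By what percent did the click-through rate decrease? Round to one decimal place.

70.2%

The change is 8.5 − 28.5 = -20.0 percentage points.
Relative to the original 28.5%, that is -20.0 ÷ 28.5 ≈ -70.2%.
So the click-through rate fell by 70.2%.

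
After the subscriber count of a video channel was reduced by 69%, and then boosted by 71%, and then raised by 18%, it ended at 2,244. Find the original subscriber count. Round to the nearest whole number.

The overall multiplier applied was 0.31 × 1.71 × 1.18 = 0.625518.
So the original subscriber count was 2,244 ÷ 0.625518 ≈ 3,587.

3,587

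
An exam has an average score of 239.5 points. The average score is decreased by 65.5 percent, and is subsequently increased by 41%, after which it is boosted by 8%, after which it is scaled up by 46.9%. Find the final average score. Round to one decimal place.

184.8 points

Each change multiplies by a factor: 0.345 × 1.41 × 1.08 × 1.469 = 0.771762654.
239.5 × 0.771762654 = 184.837155633 ≈ 184.8.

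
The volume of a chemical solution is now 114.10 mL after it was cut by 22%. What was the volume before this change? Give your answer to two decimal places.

The overall multiplier applied was 0.78.
So the original volume was 114.10 ÷ 0.78 ≈ 146.28 mL.

146.28 mL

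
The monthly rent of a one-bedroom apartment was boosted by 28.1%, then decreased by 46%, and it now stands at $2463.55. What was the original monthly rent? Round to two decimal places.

$3561.38

The overall multiplier applied was 1.281 × 0.54 = 0.69174.
So the original monthly rent was $2463.55 ÷ 0.69174 ≈ $3561.38.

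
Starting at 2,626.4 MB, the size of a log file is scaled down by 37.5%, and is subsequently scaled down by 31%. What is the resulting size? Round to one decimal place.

1,132.6 MB

37.5% decrease: 2,626.4 × 0.625 = 1641.5.
Apply the 31% decrease: 1641.5 × 0.69 = 1132.635 ≈ 1,132.6.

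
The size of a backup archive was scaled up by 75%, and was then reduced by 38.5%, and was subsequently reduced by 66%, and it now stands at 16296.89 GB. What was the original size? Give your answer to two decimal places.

Undoing the 66% decrease: 16296.89 ÷ 0.34 ≈ 47932.029412.
Undoing the 38.5% decrease: 47932.029412 ÷ 0.615 ≈ 77938.259207.
Undoing the 75% increase: 77938.259207 ÷ 1.75 ≈ 44536.15 GB.

44536.15 GB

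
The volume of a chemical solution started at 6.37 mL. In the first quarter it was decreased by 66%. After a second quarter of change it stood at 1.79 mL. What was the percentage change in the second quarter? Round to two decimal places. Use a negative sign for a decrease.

After the first quarter: 6.37 × 0.34 = 2.1658.
Second-quarter multiplier: 1.79 ÷ 2.1658 ≈ 0.826484.
That is a change of -17.35%.

-17.35%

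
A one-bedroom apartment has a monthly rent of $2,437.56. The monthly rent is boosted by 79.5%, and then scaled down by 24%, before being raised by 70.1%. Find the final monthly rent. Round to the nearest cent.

Each change multiplies by a factor: 1.795 × 0.76 × 1.701 = 2.3205042.
$2,437.56 × 2.3205042 = $5656.368217752 ≈ $5,656.37.

$5,656.37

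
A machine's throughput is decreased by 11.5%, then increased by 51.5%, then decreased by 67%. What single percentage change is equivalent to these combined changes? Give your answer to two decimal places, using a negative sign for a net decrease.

An 11.5% decrease multiplies by 0.885.
Then a 51.5% increase: 0.885 × 1.515 = 1.340775.
Then a 67% decrease: 1.340775 × 0.33 = 0.44245575.
Overall factor 0.44245575, i.e. -55.75%.

-55.75%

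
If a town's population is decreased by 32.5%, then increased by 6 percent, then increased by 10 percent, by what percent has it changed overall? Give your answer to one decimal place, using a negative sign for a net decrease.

A 32.5% decrease multiplies by 0.675.
Then a 6% increase: 0.675 × 1.06 = 0.7155.
Then a 10% increase: 0.7155 × 1.1 = 0.78705.
Overall factor 0.78705, i.e. -21.3%.

-21.3%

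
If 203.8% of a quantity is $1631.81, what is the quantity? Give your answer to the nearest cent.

$1631.81 ÷ 2.038 ≈ $800.69.

$800.69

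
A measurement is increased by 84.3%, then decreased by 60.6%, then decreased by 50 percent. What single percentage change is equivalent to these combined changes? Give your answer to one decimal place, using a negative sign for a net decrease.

-63.7%

The combined multiplier is 1.843 × 0.394 × 0.5 = 0.363071.
That corresponds to a decrease of 63.7%.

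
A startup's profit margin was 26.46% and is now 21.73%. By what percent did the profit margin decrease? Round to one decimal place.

The change is 21.73 − 26.46 = -4.73 percentage points.
Relative to the original 26.46%, that is -4.73 ÷ 26.46 ≈ -17.9%.
So the profit margin fell by 17.9%.

17.9%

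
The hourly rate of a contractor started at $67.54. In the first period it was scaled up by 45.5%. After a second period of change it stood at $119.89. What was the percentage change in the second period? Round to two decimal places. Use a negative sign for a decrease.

22.00%

After the first period: $67.54 × 1.455 = $98.2707.
Second-period multiplier: $119.89 ÷ $98.2707 ≈ 1.219997.
That is a change of 22.00%.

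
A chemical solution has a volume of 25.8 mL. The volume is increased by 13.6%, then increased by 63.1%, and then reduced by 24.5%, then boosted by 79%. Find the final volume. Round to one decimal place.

Apply the 13.6% increase: 25.8 × 1.136 = 29.3088.
After the 63.1% increase: 29.3088 × 1.631 = 47.8026528.
24.5% decrease: 47.8026528 × 0.755 = 36.091002864.
After the 79% increase: 36.091002864 × 1.79 = 64.60289512656 ≈ 64.6.

64.6 mL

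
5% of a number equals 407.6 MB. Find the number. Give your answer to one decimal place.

8152.0 MB

407.6 MB ÷ 0.05 = 8152.0 MB.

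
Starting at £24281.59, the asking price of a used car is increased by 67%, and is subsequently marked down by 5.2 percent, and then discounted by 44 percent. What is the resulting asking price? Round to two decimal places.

Each change multiplies by a factor: 1.67 × 0.948 × 0.56 = 0.8865696.
£24281.59 × 0.8865696 = £21527.319533664 ≈ £21527.32.

£21527.32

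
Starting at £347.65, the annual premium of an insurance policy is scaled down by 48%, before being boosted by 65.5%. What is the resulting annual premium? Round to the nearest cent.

£299.19

Apply the 48% decrease: £347.65 × 0.52 = £180.778.
65.5% increase: £180.778 × 1.655 = £299.18759 ≈ £299.19.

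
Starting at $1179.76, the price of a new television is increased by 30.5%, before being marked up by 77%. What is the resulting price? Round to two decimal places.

Each change multiplies by a factor: 1.305 × 1.77 = 2.30985.
$1179.76 × 2.30985 = $2725.068636 ≈ $2725.07.

$2725.07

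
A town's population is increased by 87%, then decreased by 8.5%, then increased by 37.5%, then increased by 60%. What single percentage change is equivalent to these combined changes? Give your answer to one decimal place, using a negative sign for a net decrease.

276.4%

The combined multiplier is 1.87 × 0.915 × 1.375 × 1.6 = 3.76431.
That corresponds to an increase of 276.4%.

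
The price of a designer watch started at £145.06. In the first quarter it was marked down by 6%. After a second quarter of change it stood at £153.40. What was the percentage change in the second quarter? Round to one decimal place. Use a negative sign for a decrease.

After the first quarter: £145.06 × 0.94 = £136.3564.
Second-quarter multiplier: £153.40 ÷ £136.3564 ≈ 1.12499.
That is a change of 12.5%.

12.5%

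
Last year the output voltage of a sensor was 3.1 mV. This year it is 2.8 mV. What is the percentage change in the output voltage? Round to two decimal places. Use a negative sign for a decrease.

-9.68%

Change: 2.8 − 3.1 = -0.3.
Relative to the original: -0.3 ÷ 3.1 ≈ -9.68%.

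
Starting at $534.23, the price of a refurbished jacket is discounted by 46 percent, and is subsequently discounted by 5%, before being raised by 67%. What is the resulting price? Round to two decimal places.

$457.68

Each change multiplies by a factor: 0.54 × 0.95 × 1.67 = 0.85671.
$534.23 × 0.85671 = $457.6801833 ≈ $457.68.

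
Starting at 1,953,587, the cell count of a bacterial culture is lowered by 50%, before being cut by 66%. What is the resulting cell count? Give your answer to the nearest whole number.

Apply the 50% decrease: 1,953,587 × 0.5 = 976793.5.
66% decrease: 976793.5 × 0.34 = 332109.79 ≈ 332,110.

332,110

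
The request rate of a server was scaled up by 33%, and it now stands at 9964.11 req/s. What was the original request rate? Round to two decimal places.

7491.81 req/s

The overall multiplier applied was 1.33.
So the original request rate was 9964.11 ÷ 1.33 ≈ 7491.81 req/s.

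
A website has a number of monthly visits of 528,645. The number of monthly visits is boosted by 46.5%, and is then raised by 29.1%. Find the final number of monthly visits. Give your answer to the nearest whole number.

999,834

Apply the 46.5% increase: 528,645 × 1.465 = 774464.925.
29.1% increase: 774464.925 × 1.291 = 999834.218175 ≈ 999,834.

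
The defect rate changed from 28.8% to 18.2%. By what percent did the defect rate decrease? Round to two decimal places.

The change is 18.2 − 28.8 = -10.6 percentage points.
Relative to the original 28.8%, that is -10.6 ÷ 28.8 ≈ -36.81%.
So the defect rate fell by 36.81%.

36.81%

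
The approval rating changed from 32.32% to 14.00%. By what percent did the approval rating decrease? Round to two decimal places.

56.68%

The change is 14.00 − 32.32 = -18.32 percentage points.
Relative to the original 32.32%, that is -18.32 ÷ 32.32 ≈ -56.68%.
So the approval rating fell by 56.68%.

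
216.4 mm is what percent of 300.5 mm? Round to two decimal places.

72.01%

216.4 mm ÷ 300.5 mm ≈ 72.01%.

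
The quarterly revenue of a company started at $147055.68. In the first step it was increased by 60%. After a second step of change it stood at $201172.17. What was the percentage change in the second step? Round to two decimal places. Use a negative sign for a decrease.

-14.50%

After the first step: $147055.68 × 1.6 = $235289.088.
Second-step multiplier: $201172.17 ÷ $235289.088 ≈ 0.855.
That is a change of -14.50%.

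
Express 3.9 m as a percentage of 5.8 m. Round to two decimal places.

3.9 m ÷ 5.8 m ≈ 67.24%.

67.24%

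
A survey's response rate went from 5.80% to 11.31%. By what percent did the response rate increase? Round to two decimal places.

The change is 11.31 − 5.80 = 5.51 percentage points.
Relative to the original 5.80%, that is 5.51 ÷ 5.80 = 95.00%.
So the response rate rose by 95.00%.

95.00%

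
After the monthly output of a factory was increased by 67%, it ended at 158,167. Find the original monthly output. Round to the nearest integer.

94,711

The overall multiplier applied was 1.67.
So the original monthly output was 158,167 ÷ 1.67 ≈ 94,711.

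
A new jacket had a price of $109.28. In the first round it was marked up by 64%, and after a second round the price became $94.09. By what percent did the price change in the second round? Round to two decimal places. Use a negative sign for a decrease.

-47.50%

After the first round: $109.28 × 1.64 = $179.2192.
Second-round multiplier: $94.09 ÷ $179.2192 ≈ 0.525.
That is a change of -47.50%.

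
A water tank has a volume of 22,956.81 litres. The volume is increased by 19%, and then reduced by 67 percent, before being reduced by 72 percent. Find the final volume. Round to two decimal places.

2,524.24 litres

After the 19% increase: 22,956.81 × 1.19 = 27318.6039.
67% decrease: 27318.6039 × 0.33 = 9015.139287.
Apply the 72% decrease: 9015.139287 × 0.28 = 2524.23900036 ≈ 2,524.24.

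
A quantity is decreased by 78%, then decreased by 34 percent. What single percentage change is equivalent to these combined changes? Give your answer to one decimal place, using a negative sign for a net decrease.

-85.5%

The combined multiplier is 0.22 × 0.66 = 0.1452.
That corresponds to a decrease of 85.5%.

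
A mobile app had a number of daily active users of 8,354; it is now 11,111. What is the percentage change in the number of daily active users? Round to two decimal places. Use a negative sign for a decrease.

Change: 11,111 − 8,354 = 2,757.
Relative to the original: 2,757 ÷ 8,354 ≈ 33.00%.

33.00%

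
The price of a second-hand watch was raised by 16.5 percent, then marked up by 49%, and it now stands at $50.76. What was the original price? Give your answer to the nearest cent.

The overall multiplier applied was 1.165 × 1.49 = 1.73585.
So the original price was $50.76 ÷ 1.73585 ≈ $29.24.

$29.24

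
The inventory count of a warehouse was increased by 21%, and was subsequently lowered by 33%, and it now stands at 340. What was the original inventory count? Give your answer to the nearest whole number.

Undoing the 33% decrease: 340 ÷ 0.67 ≈ 507.462687.
Undoing the 21% increase: 507.462687 ÷ 1.21 ≈ 419.

419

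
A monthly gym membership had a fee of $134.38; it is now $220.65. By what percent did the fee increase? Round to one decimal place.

Change: $220.65 − $134.38 = $86.27.
Relative to the original: $86.27 ÷ $134.38 ≈ 64.2%.
So the fee increased by 64.2%.

64.2%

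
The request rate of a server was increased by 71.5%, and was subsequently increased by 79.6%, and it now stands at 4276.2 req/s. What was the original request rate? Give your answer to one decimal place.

1388.3 req/s

Undoing the 79.6% increase: 4276.2 ÷ 1.796 ≈ 2380.957684.
Undoing the 71.5% increase: 2380.957684 ÷ 1.715 ≈ 1388.3 req/s.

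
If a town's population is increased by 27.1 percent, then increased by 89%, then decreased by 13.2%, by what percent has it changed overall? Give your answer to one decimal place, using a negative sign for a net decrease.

108.5%

A 27.1% increase multiplies by 1.271.
Then an 89% increase: 1.271 × 1.89 = 2.40219.
Then a 13.2% decrease: 2.40219 × 0.868 = 2.08510092.
Overall factor 2.08510092, i.e. 108.5%.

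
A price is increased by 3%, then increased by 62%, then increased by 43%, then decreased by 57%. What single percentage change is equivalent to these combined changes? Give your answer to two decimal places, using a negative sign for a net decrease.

A 3% increase multiplies by 1.03.
Then a 62% increase: 1.03 × 1.62 = 1.6686.
Then a 43% increase: 1.6686 × 1.43 = 2.386098.
Then a 57% decrease: 2.386098 × 0.43 = 1.02602214.
Overall factor 1.02602214, i.e. 2.60%.

2.60%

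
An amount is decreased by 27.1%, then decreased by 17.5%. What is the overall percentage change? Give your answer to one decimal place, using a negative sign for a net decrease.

The combined multiplier is 0.729 × 0.825 = 0.601425.
That corresponds to a decrease of 39.9%.

-39.9%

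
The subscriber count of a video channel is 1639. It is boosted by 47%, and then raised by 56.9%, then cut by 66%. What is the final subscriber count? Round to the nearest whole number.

After the 47% increase: 1639 × 1.47 = 2409.33.
After the 56.9% increase: 2409.33 × 1.569 = 3780.23877.
66% decrease: 3780.23877 × 0.34 = 1285.2811818 ≈ 1285.

1285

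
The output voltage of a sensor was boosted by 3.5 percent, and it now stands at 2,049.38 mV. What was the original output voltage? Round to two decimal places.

The overall multiplier applied was 1.035.
So the original output voltage was 2,049.38 ÷ 1.035 ≈ 1,980.08 mV.

1,980.08 mV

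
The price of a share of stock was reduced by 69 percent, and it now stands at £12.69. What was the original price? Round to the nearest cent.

£40.94

The overall multiplier applied was 0.31.
So the original price was £12.69 ÷ 0.31 ≈ £40.94.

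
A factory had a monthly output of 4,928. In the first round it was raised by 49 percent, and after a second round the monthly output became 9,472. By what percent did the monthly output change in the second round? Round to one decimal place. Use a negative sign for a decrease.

29.0%

After the first round: 4,928 × 1.49 = 7342.72.
Second-round multiplier: 9,472 ÷ 7342.72 ≈ 1.28999.
That is a change of 29.0%.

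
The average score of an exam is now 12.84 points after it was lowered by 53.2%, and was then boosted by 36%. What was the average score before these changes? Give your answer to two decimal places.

20.17 points

The overall multiplier applied was 0.468 × 1.36 = 0.63648.
So the original average score was 12.84 ÷ 0.63648 ≈ 20.17 points.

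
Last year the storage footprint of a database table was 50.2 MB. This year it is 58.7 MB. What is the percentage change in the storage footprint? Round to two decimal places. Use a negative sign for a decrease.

Change: 58.7 − 50.2 = 8.5.
Relative to the original: 8.5 ÷ 50.2 ≈ 16.93%.

16.93%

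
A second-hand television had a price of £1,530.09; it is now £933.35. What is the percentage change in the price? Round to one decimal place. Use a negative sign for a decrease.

-39.0%

Change: £933.35 − £1,530.09 = -£596.74.
Relative to the original: -£596.74 ÷ £1,530.09 ≈ -39.0%.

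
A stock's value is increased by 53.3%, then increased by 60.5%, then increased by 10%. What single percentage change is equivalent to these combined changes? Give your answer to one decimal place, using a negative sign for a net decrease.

170.7%

The combined multiplier is 1.533 × 1.605 × 1.1 = 2.7065115.
That corresponds to an increase of 170.7%.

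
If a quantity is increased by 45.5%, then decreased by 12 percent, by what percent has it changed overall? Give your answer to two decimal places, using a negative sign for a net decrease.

A 45.5% increase multiplies by 1.455.
Then a 12% decrease: 1.455 × 0.88 = 1.2804.
Overall factor 1.2804, i.e. 28.04%.

28.04%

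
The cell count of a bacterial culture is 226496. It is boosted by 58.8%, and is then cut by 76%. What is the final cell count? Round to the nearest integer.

Each change multiplies by a factor: 1.588 × 0.24 = 0.38112.
226496 × 0.38112 = 86322.15552 ≈ 86322.

86322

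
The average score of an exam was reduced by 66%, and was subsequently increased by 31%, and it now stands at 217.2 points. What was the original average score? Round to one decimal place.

The overall multiplier applied was 0.34 × 1.31 = 0.4454.
So the original average score was 217.2 ÷ 0.4454 ≈ 487.7 points.

487.7 points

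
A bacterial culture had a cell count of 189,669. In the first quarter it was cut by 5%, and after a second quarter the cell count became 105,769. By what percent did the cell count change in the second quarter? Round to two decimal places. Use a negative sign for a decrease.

-41.30%

After the first quarter: 189,669 × 0.95 = 180185.55.
Second-quarter multiplier: 105,769 ÷ 180185.55 ≈ 0.587.
That is a change of -41.30%.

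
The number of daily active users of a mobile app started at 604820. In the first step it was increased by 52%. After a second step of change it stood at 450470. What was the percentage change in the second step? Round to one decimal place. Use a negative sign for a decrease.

After the first step: 604820 × 1.52 = 919326.4.
Second-step multiplier: 450470 ÷ 919326.4 ≈ 0.49.
That is a change of -51.0%.

-51.0%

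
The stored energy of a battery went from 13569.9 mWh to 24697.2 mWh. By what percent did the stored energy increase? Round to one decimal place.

82.0%

Change: 24697.2 − 13569.9 = 11127.3.
Relative to the original: 11127.3 ÷ 13569.9 ≈ 82.0%.
So the stored energy increased by 82.0%.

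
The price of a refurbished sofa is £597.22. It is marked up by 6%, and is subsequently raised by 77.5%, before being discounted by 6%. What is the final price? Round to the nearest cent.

Each change multiplies by a factor: 1.06 × 1.775 × 0.94 = 1.76861.
£597.22 × 1.76861 = £1056.2492642 ≈ £1056.25.

£1056.25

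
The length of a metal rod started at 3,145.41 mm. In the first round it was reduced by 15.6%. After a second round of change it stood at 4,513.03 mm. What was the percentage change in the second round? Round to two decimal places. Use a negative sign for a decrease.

After the first round: 3,145.41 × 0.844 = 2654.72604.
Second-round multiplier: 4,513.03 ÷ 2654.72604 ≈ 1.699998.
That is a change of 70.00%.

70.00%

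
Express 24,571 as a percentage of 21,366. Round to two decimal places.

24,571 ÷ 21,366 ≈ 115.00%.

115.00%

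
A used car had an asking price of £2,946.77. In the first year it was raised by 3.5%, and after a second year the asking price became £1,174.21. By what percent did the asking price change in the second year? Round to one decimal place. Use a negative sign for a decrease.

-61.5%

After the first year: £2,946.77 × 1.035 = £3049.90695.
Second-year multiplier: £1,174.21 ÷ £3049.90695 ≈ 0.385.
That is a change of -61.5%.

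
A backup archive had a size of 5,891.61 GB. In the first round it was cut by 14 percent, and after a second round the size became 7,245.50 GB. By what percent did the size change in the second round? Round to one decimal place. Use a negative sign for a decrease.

After the first round: 5,891.61 × 0.86 = 5066.7846.
Second-round multiplier: 7,245.50 ÷ 5066.7846 ≈ 1.43.
That is a change of 43.0%.

43.0%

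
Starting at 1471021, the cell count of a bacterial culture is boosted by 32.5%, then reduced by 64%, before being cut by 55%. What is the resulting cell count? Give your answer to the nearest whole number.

315755

32.5% increase: 1471021 × 1.325 = 1949102.825.
After the 64% decrease: 1949102.825 × 0.36 = 701677.017.
55% decrease: 701677.017 × 0.45 = 315754.65765 ≈ 315755.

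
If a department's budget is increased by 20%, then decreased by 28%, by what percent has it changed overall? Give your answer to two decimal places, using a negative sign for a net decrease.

A 20% increase multiplies by 1.2.
Then a 28% decrease: 1.2 × 0.72 = 0.864.
Overall factor 0.864, i.e. -13.60%.

-13.60%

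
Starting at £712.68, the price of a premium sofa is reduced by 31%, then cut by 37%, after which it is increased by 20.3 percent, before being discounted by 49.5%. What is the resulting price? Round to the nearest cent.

After the 31% decrease: £712.68 × 0.69 = £491.7492.
After the 37% decrease: £491.7492 × 0.63 = £309.801996.
Apply the 20.3% increase: £309.801996 × 1.203 = £372.691801188.
Apply the 49.5% decrease: £372.691801188 × 0.505 = £188.20935959994 ≈ £188.21.

£188.21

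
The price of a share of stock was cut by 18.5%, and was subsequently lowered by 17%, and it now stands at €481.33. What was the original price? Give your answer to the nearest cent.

Undoing the 17% decrease: €481.33 ÷ 0.83 ≈ €579.915663.
Undoing the 18.5% decrease: €579.915663 ÷ 0.815 ≈ €711.55.

€711.55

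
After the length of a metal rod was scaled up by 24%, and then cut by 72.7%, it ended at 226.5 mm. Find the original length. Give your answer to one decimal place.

The overall multiplier applied was 1.24 × 0.273 = 0.33852.
So the original length was 226.5 ÷ 0.33852 ≈ 669.1 mm.

669.1 mm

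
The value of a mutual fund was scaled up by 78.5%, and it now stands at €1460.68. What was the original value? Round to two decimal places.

€818.31

The overall multiplier applied was 1.785.
So the original value was €1460.68 ÷ 1.785 ≈ €818.31.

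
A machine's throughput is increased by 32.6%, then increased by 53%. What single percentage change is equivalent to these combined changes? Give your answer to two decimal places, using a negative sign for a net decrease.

102.88%

A 32.6% increase multiplies by 1.326.
Then a 53% increase: 1.326 × 1.53 = 2.02878.
Overall factor 2.02878, i.e. 102.88%.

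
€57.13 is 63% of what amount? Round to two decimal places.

€90.68

€57.13 ÷ 0.63 ≈ €90.68.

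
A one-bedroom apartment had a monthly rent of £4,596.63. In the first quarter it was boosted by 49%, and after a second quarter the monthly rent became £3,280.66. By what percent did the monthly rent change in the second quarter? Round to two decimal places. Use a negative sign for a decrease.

-52.10%

After the first quarter: £4,596.63 × 1.49 = £6848.9787.
Second-quarter multiplier: £3,280.66 ÷ £6848.9787 ≈ 0.479.
That is a change of -52.10%.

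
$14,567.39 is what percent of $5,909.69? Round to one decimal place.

246.5%

$14,567.39 ÷ $5,909.69 ≈ 246.5%.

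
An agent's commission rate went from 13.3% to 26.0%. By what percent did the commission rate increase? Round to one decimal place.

95.5%

The change is 26.0 − 13.3 = 12.7 percentage points.
Relative to the original 13.3%, that is 12.7 ÷ 13.3 ≈ 95.5%.
So the commission rate rose by 95.5%.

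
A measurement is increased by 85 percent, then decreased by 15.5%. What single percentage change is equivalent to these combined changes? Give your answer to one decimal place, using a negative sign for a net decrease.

The combined multiplier is 1.85 × 0.845 = 1.56325.
That corresponds to an increase of 56.3%.

56.3%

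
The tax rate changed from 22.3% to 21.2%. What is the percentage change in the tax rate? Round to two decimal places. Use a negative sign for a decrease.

The change is 21.2 − 22.3 = -1.1 percentage points.
Relative to the original 22.3%, that is -1.1 ÷ 22.3 ≈ -4.93%.

-4.93%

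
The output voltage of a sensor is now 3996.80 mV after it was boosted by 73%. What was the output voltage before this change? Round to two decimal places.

The overall multiplier applied was 1.73.
So the original output voltage was 3996.80 ÷ 1.73 ≈ 2310.29 mV.

2310.29 mV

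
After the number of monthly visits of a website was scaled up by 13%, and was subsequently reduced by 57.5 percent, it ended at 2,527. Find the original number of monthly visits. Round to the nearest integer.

5,262

The overall multiplier applied was 1.13 × 0.425 = 0.48025.
So the original number of monthly visits was 2,527 ÷ 0.48025 ≈ 5,262.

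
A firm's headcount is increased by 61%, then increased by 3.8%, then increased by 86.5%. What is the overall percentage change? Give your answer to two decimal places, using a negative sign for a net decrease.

211.68%

A 61% increase multiplies by 1.61.
Then a 3.8% increase: 1.61 × 1.038 = 1.67118.
Then an 86.5% increase: 1.67118 × 1.865 = 3.1167507.
Overall factor 3.1167507, i.e. 211.68%.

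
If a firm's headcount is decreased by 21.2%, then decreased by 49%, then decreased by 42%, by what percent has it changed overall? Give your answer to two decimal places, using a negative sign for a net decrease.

-76.69%

The combined multiplier is 0.788 × 0.51 × 0.58 = 0.2330904.
That corresponds to a decrease of 76.69%.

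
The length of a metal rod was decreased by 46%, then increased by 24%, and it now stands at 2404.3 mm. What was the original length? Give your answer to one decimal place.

The overall multiplier applied was 0.54 × 1.24 = 0.6696.
So the original length was 2404.3 ÷ 0.6696 ≈ 3590.7 mm.

3590.7 mm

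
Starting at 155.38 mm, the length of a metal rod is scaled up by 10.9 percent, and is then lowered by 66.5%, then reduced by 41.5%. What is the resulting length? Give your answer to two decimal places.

10.9% increase: 155.38 × 1.109 = 172.31642.
After the 66.5% decrease: 172.31642 × 0.335 = 57.7260007.
After the 41.5% decrease: 57.7260007 × 0.585 = 33.7697104095 ≈ 33.77.

33.77 mm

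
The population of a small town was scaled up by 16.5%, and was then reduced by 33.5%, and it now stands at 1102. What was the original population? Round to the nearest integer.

The overall multiplier applied was 1.165 × 0.665 = 0.774725.
So the original population was 1102 ÷ 0.774725 ≈ 1422.

1422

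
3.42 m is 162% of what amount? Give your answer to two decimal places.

3.42 m ÷ 1.62 ≈ 2.11 m.

2.11 m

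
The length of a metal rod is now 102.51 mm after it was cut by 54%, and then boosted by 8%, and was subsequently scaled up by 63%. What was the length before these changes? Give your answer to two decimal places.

Undoing the 63% increase: 102.51 ÷ 1.63 ≈ 62.889571.
Undoing the 8% increase: 62.889571 ÷ 1.08 ≈ 58.231084.
Undoing the 54% decrease: 58.231084 ÷ 0.46 ≈ 126.59 mm.

126.59 mm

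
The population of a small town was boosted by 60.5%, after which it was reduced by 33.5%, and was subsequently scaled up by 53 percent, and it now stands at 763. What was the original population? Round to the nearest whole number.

467

Undoing the 53% increase: 763 ÷ 1.53 ≈ 498.69281.
Undoing the 33.5% decrease: 498.69281 ÷ 0.665 = 749.914.
Undoing the 60.5% increase: 749.914 ÷ 1.605 ≈ 467.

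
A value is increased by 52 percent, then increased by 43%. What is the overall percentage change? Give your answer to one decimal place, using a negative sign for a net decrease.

117.4%

A 52% increase multiplies by 1.52.
Then a 43% increase: 1.52 × 1.43 = 2.1736.
Overall factor 2.1736, i.e. 117.4%.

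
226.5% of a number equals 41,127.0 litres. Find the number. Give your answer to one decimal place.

41,127.0 litres ÷ 2.265 ≈ 18,157.6 litres.

18,157.6 litres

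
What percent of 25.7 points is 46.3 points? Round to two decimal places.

46.3 points ÷ 25.7 points ≈ 180.16%.

180.16%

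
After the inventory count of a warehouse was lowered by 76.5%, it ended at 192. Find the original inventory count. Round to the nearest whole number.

817

The overall multiplier applied was 0.235.
So the original inventory count was 192 ÷ 0.235 ≈ 817.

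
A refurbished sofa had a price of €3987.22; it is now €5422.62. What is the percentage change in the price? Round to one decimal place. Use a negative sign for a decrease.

Change: €5422.62 − €3987.22 = €1435.40.
Relative to the original: €1435.40 ÷ €3987.22 ≈ 36.0%.

36.0%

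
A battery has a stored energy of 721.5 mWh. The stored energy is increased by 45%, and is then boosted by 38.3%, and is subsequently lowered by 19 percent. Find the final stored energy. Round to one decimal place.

1172.0 mWh

Each change multiplies by a factor: 1.45 × 1.383 × 0.81 = 1.6243335.
721.5 × 1.6243335 = 1171.95662025 ≈ 1172.0.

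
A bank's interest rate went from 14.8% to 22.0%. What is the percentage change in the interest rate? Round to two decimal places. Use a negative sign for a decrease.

48.65%

The change is 22.0 − 14.8 = 7.2 percentage points.
Relative to the original 14.8%, that is 7.2 ÷ 14.8 ≈ 48.65%.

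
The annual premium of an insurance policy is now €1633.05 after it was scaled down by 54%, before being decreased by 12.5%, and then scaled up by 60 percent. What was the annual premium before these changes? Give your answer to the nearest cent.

€2535.79

The overall multiplier applied was 0.46 × 0.875 × 1.6 = 0.644.
So the original annual premium was €1633.05 ÷ 0.644 ≈ €2535.79.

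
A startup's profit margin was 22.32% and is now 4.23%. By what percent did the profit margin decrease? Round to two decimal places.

81.05%

The change is 4.23 − 22.32 = -18.09 percentage points.
Relative to the original 22.32%, that is -18.09 ÷ 22.32 ≈ -81.05%.
So the profit margin fell by 81.05%.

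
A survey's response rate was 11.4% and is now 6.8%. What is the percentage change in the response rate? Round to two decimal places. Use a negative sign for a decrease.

-40.35%

The change is 6.8 − 11.4 = -4.6 percentage points.
Relative to the original 11.4%, that is -4.6 ÷ 11.4 ≈ -40.35%.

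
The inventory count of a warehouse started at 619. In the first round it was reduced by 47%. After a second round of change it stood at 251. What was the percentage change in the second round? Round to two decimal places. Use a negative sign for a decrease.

-23.49%

After the first round: 619 × 0.53 = 328.07.
Second-round multiplier: 251 ÷ 328.07 ≈ 0.765081.
That is a change of -23.49%.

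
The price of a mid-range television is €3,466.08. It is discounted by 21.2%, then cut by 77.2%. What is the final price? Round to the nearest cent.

21.2% decrease: €3,466.08 × 0.788 = €2731.27104.
After the 77.2% decrease: €2731.27104 × 0.228 = €622.72979712 ≈ €622.73.

€622.73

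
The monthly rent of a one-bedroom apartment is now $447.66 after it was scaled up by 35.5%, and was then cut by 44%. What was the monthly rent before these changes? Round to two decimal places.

$589.96

Undoing the 44% decrease: $447.66 ÷ 0.56 ≈ $799.392857.
Undoing the 35.5% increase: $799.392857 ÷ 1.355 ≈ $589.96.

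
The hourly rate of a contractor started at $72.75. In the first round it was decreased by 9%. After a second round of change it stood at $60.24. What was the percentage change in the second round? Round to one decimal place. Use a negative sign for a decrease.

After the first round: $72.75 × 0.91 = $66.2025.
Second-round multiplier: $60.24 ÷ $66.2025 ≈ 0.90994.
That is a change of -9.0%.

-9.0%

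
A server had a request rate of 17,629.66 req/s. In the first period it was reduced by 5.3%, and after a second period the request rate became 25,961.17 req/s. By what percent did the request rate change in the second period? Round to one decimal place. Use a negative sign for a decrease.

After the first period: 17,629.66 × 0.947 = 16695.28802.
Second-period multiplier: 25,961.17 ÷ 16695.28802 ≈ 1.555.
That is a change of 55.5%.

55.5%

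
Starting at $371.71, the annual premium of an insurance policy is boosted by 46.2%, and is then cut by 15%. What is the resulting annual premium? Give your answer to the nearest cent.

$461.92

Each change multiplies by a factor: 1.462 × 0.85 = 1.2427.
$371.71 × 1.2427 = $461.924017 ≈ $461.92.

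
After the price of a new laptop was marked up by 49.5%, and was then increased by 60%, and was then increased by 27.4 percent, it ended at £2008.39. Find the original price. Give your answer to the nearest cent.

Undoing the 27.4% increase: £2008.39 ÷ 1.274 ≈ £1576.44427.
Undoing the 60% increase: £1576.44427 ÷ 1.6 ≈ £985.277669.
Undoing the 49.5% increase: £985.277669 ÷ 1.495 ≈ £659.05.

£659.05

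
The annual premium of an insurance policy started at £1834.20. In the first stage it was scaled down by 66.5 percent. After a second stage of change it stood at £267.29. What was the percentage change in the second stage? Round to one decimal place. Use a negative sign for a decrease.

-56.5%

After the first stage: £1834.20 × 0.335 = £614.457.
Second-stage multiplier: £267.29 ÷ £614.457 ≈ 0.435.
That is a change of -56.5%.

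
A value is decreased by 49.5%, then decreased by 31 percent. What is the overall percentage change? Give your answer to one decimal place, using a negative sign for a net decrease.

The combined multiplier is 0.505 × 0.69 = 0.34845.
That corresponds to a decrease of 65.2%.

-65.2%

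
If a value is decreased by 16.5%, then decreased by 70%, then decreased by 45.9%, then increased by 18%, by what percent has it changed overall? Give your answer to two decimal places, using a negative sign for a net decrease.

-84.01%

The combined multiplier is 0.835 × 0.3 × 0.541 × 1.18 = 0.15991419.
That corresponds to a decrease of 84.01%.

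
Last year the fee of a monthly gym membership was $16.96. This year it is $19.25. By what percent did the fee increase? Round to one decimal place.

13.5%

Change: $19.25 − $16.96 = $2.29.
Relative to the original: $2.29 ÷ $16.96 ≈ 13.5%.
So the fee increased by 13.5%.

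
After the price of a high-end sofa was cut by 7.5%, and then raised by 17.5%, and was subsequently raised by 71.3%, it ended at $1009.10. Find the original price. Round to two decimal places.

$542.00

The overall multiplier applied was 0.925 × 1.175 × 1.713 = 1.861816875.
So the original price was $1009.10 ÷ 1.861816875 ≈ $542.00.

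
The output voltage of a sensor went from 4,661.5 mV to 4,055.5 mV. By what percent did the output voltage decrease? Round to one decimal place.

Change: 4,055.5 − 4,661.5 = -606.0.
Relative to the original: -606.0 ÷ 4,661.5 ≈ -13.0%.
So the output voltage decreased by 13.0%.

13.0%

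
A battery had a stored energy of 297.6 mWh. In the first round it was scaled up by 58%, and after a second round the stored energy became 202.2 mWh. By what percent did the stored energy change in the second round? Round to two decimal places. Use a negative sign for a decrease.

-57.00%

After the first round: 297.6 × 1.58 = 470.208.
Second-round multiplier: 202.2 ÷ 470.208 ≈ 0.430022.
That is a change of -57.00%.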